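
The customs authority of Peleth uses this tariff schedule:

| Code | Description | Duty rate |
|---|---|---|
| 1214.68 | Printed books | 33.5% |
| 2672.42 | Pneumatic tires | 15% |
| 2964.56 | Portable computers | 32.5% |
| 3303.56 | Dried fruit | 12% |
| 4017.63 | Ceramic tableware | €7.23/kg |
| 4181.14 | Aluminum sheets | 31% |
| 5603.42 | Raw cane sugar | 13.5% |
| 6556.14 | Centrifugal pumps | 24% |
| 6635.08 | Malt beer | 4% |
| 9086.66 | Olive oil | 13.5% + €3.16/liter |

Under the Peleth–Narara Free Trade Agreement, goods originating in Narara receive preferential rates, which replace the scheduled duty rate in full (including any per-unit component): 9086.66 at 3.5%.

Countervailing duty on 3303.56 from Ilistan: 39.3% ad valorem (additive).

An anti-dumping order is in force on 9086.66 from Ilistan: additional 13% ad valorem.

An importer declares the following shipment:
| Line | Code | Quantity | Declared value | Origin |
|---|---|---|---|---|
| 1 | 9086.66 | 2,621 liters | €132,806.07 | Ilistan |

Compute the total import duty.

€43,475.97

Line 1 (9086.66, Ilistan, 2,621 liters, €132,806.07):
Base rate for 9086.66 is 13.5% + €3.16/liter.
9086.66 has an FTA preferential rate, but origin Ilistan is not Narara; base rate stands.
Additional duty on 9086.66 from Ilistan: +13%. Applied ad valorem rate: 13.5% + 13% = 26.5%.
Duty = €132,806.07 × 26.5% + 2,621 × €3.16 = €43,475.97.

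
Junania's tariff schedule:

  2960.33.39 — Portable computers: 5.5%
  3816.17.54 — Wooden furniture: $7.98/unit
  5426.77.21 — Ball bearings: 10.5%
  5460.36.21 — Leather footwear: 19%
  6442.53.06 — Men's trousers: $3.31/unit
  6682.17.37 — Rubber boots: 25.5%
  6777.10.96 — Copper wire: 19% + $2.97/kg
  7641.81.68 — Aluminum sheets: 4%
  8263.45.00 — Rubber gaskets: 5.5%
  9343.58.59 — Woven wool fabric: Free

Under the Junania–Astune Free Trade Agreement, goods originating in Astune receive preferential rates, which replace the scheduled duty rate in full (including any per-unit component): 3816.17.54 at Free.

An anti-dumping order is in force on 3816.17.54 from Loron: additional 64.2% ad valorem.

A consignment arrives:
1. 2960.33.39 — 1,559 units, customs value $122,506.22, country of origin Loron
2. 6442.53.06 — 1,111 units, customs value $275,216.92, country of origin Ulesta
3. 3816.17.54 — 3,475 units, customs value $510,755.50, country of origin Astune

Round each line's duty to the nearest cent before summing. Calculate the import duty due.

Line 1 (2960.33.39, Loron, 1,559 units, $122,506.22):
Base rate for 2960.33.39 is 5.5%.
Duty = $122,506.22 × 5.5% = $6,737.84.
Line 2 (6442.53.06, Ulesta, 1,111 units, $275,216.92):
Base rate for 6442.53.06 is $3.31/unit.
Duty = 1,111 × $3.31 = $3,677.41.
Line 3 (3816.17.54, Astune, 3,475 units, $510,755.50):
Base rate for 3816.17.54 is $7.98/unit.
Origin Astune qualifies under the Junania–Astune agreement and 3816.17.54 is covered: preferential rate Free applies instead.
The additional-duty order on 3816.17.54 targets Loron, not Astune; it does not apply.
Duty = $510,755.50 × 0% = $0.00.
Total = $6,737.84 + $3,677.41 + $0.00 = $10,415.25.

$10,415.25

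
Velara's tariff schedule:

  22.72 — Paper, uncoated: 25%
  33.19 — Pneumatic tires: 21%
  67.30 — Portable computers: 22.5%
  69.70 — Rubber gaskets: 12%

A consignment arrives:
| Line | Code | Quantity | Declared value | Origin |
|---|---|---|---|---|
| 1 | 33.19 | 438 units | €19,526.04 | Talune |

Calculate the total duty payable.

Line 1 (33.19, Talune, 438 units, €19,526.04):
Base rate for 33.19 is 21%.
Duty = €19,526.04 × 21% = €4,100.47.

€4,100.47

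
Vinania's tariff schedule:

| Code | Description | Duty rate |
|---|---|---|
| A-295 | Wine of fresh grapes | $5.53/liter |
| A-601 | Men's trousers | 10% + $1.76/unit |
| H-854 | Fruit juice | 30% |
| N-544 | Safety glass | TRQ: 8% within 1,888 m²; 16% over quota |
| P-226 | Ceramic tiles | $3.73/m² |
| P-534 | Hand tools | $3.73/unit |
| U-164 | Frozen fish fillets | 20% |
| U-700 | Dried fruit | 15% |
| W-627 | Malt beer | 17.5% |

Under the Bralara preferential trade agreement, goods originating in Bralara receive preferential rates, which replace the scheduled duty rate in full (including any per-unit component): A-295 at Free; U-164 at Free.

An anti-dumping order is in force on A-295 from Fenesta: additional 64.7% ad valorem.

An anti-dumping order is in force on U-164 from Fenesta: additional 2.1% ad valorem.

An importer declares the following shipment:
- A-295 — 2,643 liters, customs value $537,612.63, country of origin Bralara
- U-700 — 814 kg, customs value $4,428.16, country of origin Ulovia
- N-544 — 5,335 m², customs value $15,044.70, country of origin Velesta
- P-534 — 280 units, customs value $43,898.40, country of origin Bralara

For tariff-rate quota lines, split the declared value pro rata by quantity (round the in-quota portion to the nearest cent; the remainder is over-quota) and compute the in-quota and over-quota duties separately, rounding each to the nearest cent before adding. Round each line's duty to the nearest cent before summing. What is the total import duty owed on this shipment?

$3,689.84

Line 1 (A-295, Bralara, 2,643 liters, $537,612.63):
Base rate for A-295 is $5.53/liter.
Origin Bralara qualifies under the Vinania–Bralara agreement and A-295 is covered: preferential rate Free applies instead.
The additional-duty order on A-295 targets Fenesta, not Bralara; it does not apply.
Duty = $537,612.63 × 0% = $0.00.
Line 2 (U-700, Ulovia, 814 kg, $4,428.16):
Base rate for U-700 is 15%.
Duty = $4,428.16 × 15% = $664.22.
Line 3 (N-544, Velesta, 5,335 m², $15,044.70):
Code N-544 is under a tariff-rate quota (threshold 1,888 m²). In-quota: 1,888 m² at 8%; over-quota: 3,447 m² at 16%.
Pro-rata value split: in-quota = $15,044.70 × 1,888/5,335 = $5,324.16; over-quota = $15,044.70 − $5,324.16 = $9,720.54.
In-quota duty = $5,324.16 × 8% = $425.93. Over-quota duty = $9,720.54 × 16% = $1,555.29.
Line duty = $425.93 + $1,555.29 = $1,981.22.
Line 4 (P-534, Bralara, 280 units, $43,898.40):
Base rate for P-534 is $3.73/unit.
Origin Bralara is the FTA partner but P-534 is not on the preference list; base rate stands.
Duty = 280 × $3.73 = $1,044.40.
Total = $0.00 + $664.22 + $1,981.22 + $1,044.40 = $3,689.84.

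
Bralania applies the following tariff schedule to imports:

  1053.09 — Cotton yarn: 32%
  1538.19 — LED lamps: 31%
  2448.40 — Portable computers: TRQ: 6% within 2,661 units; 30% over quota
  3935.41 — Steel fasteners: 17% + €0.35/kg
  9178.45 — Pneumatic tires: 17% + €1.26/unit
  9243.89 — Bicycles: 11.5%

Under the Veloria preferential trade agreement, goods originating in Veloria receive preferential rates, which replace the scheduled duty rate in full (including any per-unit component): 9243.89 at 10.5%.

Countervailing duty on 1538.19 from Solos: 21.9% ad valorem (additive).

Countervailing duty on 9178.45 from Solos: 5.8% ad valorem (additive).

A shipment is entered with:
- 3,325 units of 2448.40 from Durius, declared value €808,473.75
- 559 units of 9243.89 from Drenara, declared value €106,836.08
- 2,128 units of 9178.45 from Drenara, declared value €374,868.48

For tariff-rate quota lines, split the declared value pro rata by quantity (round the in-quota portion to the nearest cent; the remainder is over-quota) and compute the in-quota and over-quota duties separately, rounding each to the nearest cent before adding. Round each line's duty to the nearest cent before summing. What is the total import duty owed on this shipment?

Line 1 (2448.40, Durius, 3,325 units, €808,473.75):
Code 2448.40 is under a tariff-rate quota (threshold 2,661 units). In-quota: 2,661 units at 6%; over-quota: 664 units at 30%.
Pro-rata value split: in-quota = €808,473.75 × 2,661/3,325 = €647,022.15; over-quota = €808,473.75 − €647,022.15 = €161,451.60.
In-quota duty = €647,022.15 × 6% = €38,821.33. Over-quota duty = €161,451.60 × 30% = €48,435.48.
Line duty = €38,821.33 + €48,435.48 = €87,256.81.
Line 2 (9243.89, Drenara, 559 units, €106,836.08):
Base rate for 9243.89 is 11.5%.
9243.89 has an FTA preferential rate, but origin Drenara is not Veloria; base rate stands.
Duty = €106,836.08 × 11.5% = €12,286.15.
Line 3 (9178.45, Drenara, 2,128 units, €374,868.48):
Base rate for 9178.45 is 17% + €1.26/unit.
The additional-duty order on 9178.45 targets Solos, not Drenara; it does not apply.
Duty = €374,868.48 × 17% + 2,128 × €1.26 = €66,408.92.
Total = €87,256.81 + €12,286.15 + €66,408.92 = €165,951.88.

€165,951.88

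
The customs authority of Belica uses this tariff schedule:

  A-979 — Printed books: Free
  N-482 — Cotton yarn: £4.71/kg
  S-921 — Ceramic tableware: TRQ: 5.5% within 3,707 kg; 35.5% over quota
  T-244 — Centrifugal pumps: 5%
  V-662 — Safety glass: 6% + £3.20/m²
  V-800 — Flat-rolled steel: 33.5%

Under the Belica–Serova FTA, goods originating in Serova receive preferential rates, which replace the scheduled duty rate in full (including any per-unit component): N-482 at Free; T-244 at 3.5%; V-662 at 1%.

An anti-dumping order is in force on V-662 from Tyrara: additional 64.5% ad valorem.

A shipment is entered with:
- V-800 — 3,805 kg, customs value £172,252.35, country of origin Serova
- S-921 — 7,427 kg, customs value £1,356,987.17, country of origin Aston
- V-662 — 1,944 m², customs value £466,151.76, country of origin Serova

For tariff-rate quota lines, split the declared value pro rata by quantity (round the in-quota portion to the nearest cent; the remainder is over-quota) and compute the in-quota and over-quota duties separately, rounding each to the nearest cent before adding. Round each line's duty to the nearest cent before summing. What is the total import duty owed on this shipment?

£340,904.72

Line 1 (V-800, Serova, 3,805 kg, £172,252.35):
Base rate for V-800 is 33.5%.
Origin Serova is the FTA partner but V-800 is not on the preference list; base rate stands.
Duty = £172,252.35 × 33.5% = £57,704.54.
Line 2 (S-921, Aston, 7,427 kg, £1,356,987.17):
Code S-921 is under a tariff-rate quota (threshold 3,707 kg). In-quota: 3,707 kg at 5.5%; over-quota: 3,720 kg at 35.5%.
Pro-rata value split: in-quota = £1,356,987.17 × 3,707/7,427 = £677,305.97; over-quota = £1,356,987.17 − £677,305.97 = £679,681.20.
In-quota duty = £677,305.97 × 5.5% = £37,251.83. Over-quota duty = £679,681.20 × 35.5% = £241,286.83.
Line duty = £37,251.83 + £241,286.83 = £278,538.66.
Line 3 (V-662, Serova, 1,944 m², £466,151.76):
Base rate for V-662 is 6% + £3.20/m².
Origin Serova qualifies under the Belica–Serova agreement and V-662 is covered: preferential rate 1% applies instead.
The additional-duty order on V-662 targets Tyrara, not Serova; it does not apply.
Duty = £466,151.76 × 1% = £4,661.52.
Total = £57,704.54 + £278,538.66 + £4,661.52 = £340,904.72.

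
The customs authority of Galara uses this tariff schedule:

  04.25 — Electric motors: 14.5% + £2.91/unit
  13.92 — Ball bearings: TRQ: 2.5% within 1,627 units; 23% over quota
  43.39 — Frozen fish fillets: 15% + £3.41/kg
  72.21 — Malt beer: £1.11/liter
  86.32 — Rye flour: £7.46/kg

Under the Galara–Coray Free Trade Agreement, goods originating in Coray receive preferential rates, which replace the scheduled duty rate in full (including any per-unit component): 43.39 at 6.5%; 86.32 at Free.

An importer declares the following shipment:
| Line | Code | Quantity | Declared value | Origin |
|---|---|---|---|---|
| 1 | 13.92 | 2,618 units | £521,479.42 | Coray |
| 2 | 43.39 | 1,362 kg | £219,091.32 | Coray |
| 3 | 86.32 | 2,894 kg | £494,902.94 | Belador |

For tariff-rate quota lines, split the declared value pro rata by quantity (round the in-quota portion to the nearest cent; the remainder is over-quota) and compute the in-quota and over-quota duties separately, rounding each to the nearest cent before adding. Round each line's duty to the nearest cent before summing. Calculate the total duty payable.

£89,333.61

Line 1 (13.92, Coray, 2,618 units, £521,479.42):
Code 13.92 is under a tariff-rate quota (threshold 1,627 units). In-quota: 1,627 units at 2.5%; over-quota: 991 units at 23%.
Pro-rata value split: in-quota = £521,479.42 × 1,627/2,618 = £324,082.13; over-quota = £521,479.42 − £324,082.13 = £197,397.29.
In-quota duty = £324,082.13 × 2.5% = £8,102.05. Over-quota duty = £197,397.29 × 23% = £45,401.38.
Line duty = £8,102.05 + £45,401.38 = £53,503.43.
Line 2 (43.39, Coray, 1,362 kg, £219,091.32):
Base rate for 43.39 is 15% + £3.41/kg.
Origin Coray qualifies under the Galara–Coray agreement and 43.39 is covered: preferential rate 6.5% applies instead.
Duty = £219,091.32 × 6.5% = £14,240.94.
Line 3 (86.32, Belador, 2,894 kg, £494,902.94):
Base rate for 86.32 is £7.46/kg.
86.32 has an FTA preferential rate, but origin Belador is not Coray; base rate stands.
Duty = 2,894 × £7.46 = £21,589.24.
Total = £53,503.43 + £14,240.94 + £21,589.24 = £89,333.61.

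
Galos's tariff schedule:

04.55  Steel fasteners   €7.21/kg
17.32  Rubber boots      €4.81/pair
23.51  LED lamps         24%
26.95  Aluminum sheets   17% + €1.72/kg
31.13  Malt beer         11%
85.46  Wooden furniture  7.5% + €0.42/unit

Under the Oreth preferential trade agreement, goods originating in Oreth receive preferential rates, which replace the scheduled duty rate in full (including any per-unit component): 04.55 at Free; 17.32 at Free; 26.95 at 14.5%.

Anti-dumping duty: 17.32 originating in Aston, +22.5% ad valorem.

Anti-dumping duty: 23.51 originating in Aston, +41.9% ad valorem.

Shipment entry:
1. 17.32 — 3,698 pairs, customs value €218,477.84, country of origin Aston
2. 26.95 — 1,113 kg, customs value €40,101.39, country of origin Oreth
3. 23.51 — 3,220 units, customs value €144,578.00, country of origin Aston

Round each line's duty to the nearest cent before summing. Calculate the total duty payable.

Line 1 (17.32, Aston, 3,698 pairs, €218,477.84):
Base rate for 17.32 is €4.81/pair.
17.32 has an FTA preferential rate, but origin Aston is not Oreth; base rate stands.
Additional duty on 17.32 from Aston: +22.5% ad valorem. Applied ad valorem rate = 22.5%.
Duty = €218,477.84 × 22.5% + 3,698 × €4.81 = €66,944.89.
Line 2 (26.95, Oreth, 1,113 kg, €40,101.39):
Base rate for 26.95 is 17% + €1.72/kg.
Origin Oreth qualifies under the Galos–Oreth agreement and 26.95 is covered: preferential rate 14.5% applies instead.
Duty = €40,101.39 × 14.5% = €5,814.70.
Line 3 (23.51, Aston, 3,220 units, €144,578.00):
Base rate for 23.51 is 24%.
Additional duty on 23.51 from Aston: +41.9%. Applied ad valorem rate: 24% + 41.9% = 65.9%.
Duty = €144,578.00 × 65.9% = €95,276.90.
Total = €66,944.89 + €5,814.70 + €95,276.90 = €168,036.49.

€168,036.49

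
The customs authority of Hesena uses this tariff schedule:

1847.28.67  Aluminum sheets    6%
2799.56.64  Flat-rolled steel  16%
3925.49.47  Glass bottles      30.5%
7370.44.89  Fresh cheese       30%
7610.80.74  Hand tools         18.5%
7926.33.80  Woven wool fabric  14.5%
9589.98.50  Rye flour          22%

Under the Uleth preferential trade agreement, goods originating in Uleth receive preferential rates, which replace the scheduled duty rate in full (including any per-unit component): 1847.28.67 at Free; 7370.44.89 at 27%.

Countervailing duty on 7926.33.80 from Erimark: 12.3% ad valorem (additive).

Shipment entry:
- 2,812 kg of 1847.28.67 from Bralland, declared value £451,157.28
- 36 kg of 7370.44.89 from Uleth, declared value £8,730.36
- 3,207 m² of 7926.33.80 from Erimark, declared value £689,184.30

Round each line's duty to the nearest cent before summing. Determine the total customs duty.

Line 1 (1847.28.67, Bralland, 2,812 kg, £451,157.28):
Base rate for 1847.28.67 is 6%.
1847.28.67 has an FTA preferential rate, but origin Bralland is not Uleth; base rate stands.
Duty = £451,157.28 × 6% = £27,069.44.
Line 2 (7370.44.89, Uleth, 36 kg, £8,730.36):
Base rate for 7370.44.89 is 30%.
Origin Uleth qualifies under the Hesena–Uleth agreement and 7370.44.89 is covered: preferential rate 27% applies instead.
Duty = £8,730.36 × 27% = £2,357.20.
Line 3 (7926.33.80, Erimark, 3,207 m², £689,184.30):
Base rate for 7926.33.80 is 14.5%.
Additional duty on 7926.33.80 from Erimark: +12.3%. Applied ad valorem rate: 14.5% + 12.3% = 26.8%.
Duty = £689,184.30 × 26.8% = £184,701.39.
Total = £27,069.44 + £2,357.20 + £184,701.39 = £214,128.03.

£214,128.03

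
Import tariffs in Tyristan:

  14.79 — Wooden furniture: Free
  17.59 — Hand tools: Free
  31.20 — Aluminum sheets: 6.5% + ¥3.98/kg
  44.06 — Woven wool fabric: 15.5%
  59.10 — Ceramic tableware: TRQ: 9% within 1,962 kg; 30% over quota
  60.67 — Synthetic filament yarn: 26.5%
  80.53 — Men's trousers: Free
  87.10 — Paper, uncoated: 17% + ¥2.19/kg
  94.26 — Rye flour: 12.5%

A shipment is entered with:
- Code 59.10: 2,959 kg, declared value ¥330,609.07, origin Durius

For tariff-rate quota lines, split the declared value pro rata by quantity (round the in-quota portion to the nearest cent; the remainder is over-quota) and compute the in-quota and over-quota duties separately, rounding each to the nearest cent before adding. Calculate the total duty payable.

¥53,147.72

Line 1 (59.10, Durius, 2,959 kg, ¥330,609.07):
Code 59.10 is under a tariff-rate quota (threshold 1,962 kg). In-quota: 1,962 kg at 9%; over-quota: 997 kg at 30%.
Pro-rata value split: in-quota = ¥330,609.07 × 1,962/2,959 = ¥219,214.26; over-quota = ¥330,609.07 − ¥219,214.26 = ¥111,394.81.
In-quota duty = ¥219,214.26 × 9% = ¥19,729.28. Over-quota duty = ¥111,394.81 × 30% = ¥33,418.44.
Line duty = ¥19,729.28 + ¥33,418.44 = ¥53,147.72.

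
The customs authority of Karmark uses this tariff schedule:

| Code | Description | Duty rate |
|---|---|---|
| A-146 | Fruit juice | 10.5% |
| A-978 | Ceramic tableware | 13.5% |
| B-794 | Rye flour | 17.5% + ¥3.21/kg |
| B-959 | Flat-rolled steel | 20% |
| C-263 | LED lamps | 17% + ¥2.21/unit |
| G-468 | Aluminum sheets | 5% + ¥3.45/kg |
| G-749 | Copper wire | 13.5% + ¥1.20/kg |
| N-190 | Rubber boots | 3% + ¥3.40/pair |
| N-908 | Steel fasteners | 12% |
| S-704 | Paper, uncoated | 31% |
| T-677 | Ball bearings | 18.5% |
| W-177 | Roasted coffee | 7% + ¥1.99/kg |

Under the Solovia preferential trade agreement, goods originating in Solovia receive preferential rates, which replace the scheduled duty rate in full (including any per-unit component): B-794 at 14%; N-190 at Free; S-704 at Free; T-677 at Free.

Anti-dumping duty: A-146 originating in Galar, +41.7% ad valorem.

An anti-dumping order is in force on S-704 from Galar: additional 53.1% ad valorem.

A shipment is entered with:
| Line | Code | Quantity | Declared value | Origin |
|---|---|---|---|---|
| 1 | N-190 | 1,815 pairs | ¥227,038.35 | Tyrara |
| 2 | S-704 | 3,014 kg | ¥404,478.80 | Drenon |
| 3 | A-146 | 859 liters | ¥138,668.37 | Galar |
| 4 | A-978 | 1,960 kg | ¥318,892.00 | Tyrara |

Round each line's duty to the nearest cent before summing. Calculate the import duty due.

Line 1 (N-190, Tyrara, 1,815 pairs, ¥227,038.35):
Base rate for N-190 is 3% + ¥3.40/pair.
N-190 has an FTA preferential rate, but origin Tyrara is not Solovia; base rate stands.
Duty = ¥227,038.35 × 3% + 1,815 × ¥3.40 = ¥12,982.15.
Line 2 (S-704, Drenon, 3,014 kg, ¥404,478.80):
Base rate for S-704 is 31%.
S-704 has an FTA preferential rate, but origin Drenon is not Solovia; base rate stands.
The additional-duty order on S-704 targets Galar, not Drenon; it does not apply.
Duty = ¥404,478.80 × 31% = ¥125,388.43.
Line 3 (A-146, Galar, 859 liters, ¥138,668.37):
Base rate for A-146 is 10.5%.
Additional duty on A-146 from Galar: +41.7%. Applied ad valorem rate: 10.5% + 41.7% = 52.2%.
Duty = ¥138,668.37 × 52.2% = ¥72,384.89.
Line 4 (A-978, Tyrara, 1,960 kg, ¥318,892.00):
Base rate for A-978 is 13.5%.
Duty = ¥318,892.00 × 13.5% = ¥43,050.42.
Total = ¥12,982.15 + ¥125,388.43 + ¥72,384.89 + ¥43,050.42 = ¥253,805.89.

¥253,805.89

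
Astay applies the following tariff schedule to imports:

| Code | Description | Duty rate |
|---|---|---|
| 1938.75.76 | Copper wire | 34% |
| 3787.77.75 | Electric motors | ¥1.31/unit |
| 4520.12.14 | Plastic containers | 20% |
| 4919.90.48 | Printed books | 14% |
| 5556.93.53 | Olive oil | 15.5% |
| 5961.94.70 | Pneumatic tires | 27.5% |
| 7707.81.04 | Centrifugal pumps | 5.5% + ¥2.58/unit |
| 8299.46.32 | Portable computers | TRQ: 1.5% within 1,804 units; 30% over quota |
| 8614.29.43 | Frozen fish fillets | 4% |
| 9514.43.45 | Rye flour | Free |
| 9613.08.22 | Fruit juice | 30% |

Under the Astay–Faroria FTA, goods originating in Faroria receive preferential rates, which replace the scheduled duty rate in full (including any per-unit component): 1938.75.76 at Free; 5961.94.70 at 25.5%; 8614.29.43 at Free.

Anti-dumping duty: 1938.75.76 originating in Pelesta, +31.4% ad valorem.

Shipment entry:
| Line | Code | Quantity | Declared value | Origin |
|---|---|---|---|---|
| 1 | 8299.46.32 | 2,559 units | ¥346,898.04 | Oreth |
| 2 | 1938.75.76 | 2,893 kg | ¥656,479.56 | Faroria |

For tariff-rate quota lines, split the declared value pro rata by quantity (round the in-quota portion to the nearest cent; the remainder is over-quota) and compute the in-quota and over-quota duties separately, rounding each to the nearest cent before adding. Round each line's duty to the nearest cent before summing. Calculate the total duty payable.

Line 1 (8299.46.32, Oreth, 2,559 units, ¥346,898.04):
Code 8299.46.32 is under a tariff-rate quota (threshold 1,804 units). In-quota: 1,804 units at 1.5%; over-quota: 755 units at 30%.
Pro-rata value split: in-quota = ¥346,898.04 × 1,804/2,559 = ¥244,550.24; over-quota = ¥346,898.04 − ¥244,550.24 = ¥102,347.80.
In-quota duty = ¥244,550.24 × 1.5% = ¥3,668.25. Over-quota duty = ¥102,347.80 × 30% = ¥30,704.34.
Line duty = ¥3,668.25 + ¥30,704.34 = ¥34,372.59.
Line 2 (1938.75.76, Faroria, 2,893 kg, ¥656,479.56):
Base rate for 1938.75.76 is 34%.
Origin Faroria qualifies under the Astay–Faroria agreement and 1938.75.76 is covered: preferential rate Free applies instead.
The additional-duty order on 1938.75.76 targets Pelesta, not Faroria; it does not apply.
Duty = ¥656,479.56 × 0% = ¥0.00.
Total = ¥34,372.59 + ¥0.00 = ¥34,372.59.

¥34,372.59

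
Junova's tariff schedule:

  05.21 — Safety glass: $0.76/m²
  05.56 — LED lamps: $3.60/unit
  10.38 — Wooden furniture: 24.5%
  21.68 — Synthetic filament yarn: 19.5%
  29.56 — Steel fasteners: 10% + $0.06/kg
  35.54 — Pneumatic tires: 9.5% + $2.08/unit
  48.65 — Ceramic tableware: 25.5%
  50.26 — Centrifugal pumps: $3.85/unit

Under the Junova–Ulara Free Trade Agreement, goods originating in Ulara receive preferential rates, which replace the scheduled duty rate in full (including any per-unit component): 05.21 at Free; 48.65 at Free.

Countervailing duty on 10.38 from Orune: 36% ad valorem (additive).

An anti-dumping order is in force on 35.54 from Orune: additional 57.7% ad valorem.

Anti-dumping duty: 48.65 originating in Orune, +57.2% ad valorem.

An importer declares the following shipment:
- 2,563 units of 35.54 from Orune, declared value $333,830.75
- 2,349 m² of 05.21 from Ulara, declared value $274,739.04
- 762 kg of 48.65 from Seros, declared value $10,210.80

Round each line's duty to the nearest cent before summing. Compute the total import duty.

Line 1 (35.54, Orune, 2,563 units, $333,830.75):
Base rate for 35.54 is 9.5% + $2.08/unit.
Additional duty on 35.54 from Orune: +57.7%. Applied ad valorem rate: 9.5% + 57.7% = 67.2%.
Duty = $333,830.75 × 67.2% + 2,563 × $2.08 = $229,665.30.
Line 2 (05.21, Ulara, 2,349 m², $274,739.04):
Base rate for 05.21 is $0.76/m².
Origin Ulara qualifies under the Junova–Ulara agreement and 05.21 is covered: preferential rate Free applies instead.
Duty = $274,739.04 × 0% = $0.00.
Line 3 (48.65, Seros, 762 kg, $10,210.80):
Base rate for 48.65 is 25.5%.
48.65 has an FTA preferential rate, but origin Seros is not Ulara; base rate stands.
The additional-duty order on 48.65 targets Orune, not Seros; it does not apply.
Duty = $10,210.80 × 25.5% = $2,603.75.
Total = $229,665.30 + $0.00 + $2,603.75 = $232,269.05.

$232,269.05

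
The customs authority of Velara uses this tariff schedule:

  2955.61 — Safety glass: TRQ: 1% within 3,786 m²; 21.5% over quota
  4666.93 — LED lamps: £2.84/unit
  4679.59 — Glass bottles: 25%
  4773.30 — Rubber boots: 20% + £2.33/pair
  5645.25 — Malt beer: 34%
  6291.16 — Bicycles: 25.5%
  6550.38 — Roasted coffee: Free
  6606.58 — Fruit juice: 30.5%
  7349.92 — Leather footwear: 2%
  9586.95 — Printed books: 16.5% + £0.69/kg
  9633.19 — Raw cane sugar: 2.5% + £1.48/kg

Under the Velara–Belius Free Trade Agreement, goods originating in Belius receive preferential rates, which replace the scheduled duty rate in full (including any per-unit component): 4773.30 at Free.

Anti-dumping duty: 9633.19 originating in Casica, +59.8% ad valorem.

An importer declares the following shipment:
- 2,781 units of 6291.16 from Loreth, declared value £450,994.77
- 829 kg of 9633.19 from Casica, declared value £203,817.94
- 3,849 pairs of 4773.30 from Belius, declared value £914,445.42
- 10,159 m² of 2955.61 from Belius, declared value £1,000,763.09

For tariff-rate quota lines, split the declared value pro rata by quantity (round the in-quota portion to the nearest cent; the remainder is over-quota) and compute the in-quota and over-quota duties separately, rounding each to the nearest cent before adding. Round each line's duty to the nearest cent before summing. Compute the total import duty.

£381,916.67

Line 1 (6291.16, Loreth, 2,781 units, £450,994.77):
Base rate for 6291.16 is 25.5%.
Duty = £450,994.77 × 25.5% = £115,003.67.
Line 2 (9633.19, Casica, 829 kg, £203,817.94):
Base rate for 9633.19 is 2.5% + £1.48/kg.
Additional duty on 9633.19 from Casica: +59.8%. Applied ad valorem rate: 2.5% + 59.8% = 62.3%.
Duty = £203,817.94 × 62.3% + 829 × £1.48 = £128,205.50.
Line 3 (4773.30, Belius, 3,849 pairs, £914,445.42):
Base rate for 4773.30 is 20% + £2.33/pair.
Origin Belius qualifies under the Velara–Belius agreement and 4773.30 is covered: preferential rate Free applies instead.
Duty = £914,445.42 × 0% = £0.00.
Line 4 (2955.61, Belius, 10,159 m², £1,000,763.09):
Code 2955.61 is under a tariff-rate quota (threshold 3,786 m²). In-quota: 3,786 m² at 1%; over-quota: 6,373 m² at 21.5%.
Pro-rata value split: in-quota = £1,000,763.09 × 3,786/10,159 = £372,958.86; over-quota = £1,000,763.09 − £372,958.86 = £627,804.23.
In-quota duty = £372,958.86 × 1% = £3,729.59. Over-quota duty = £627,804.23 × 21.5% = £134,977.91.
Line duty = £3,729.59 + £134,977.91 = £138,707.50.
Total = £115,003.67 + £128,205.50 + £0.00 + £138,707.50 = £381,916.67.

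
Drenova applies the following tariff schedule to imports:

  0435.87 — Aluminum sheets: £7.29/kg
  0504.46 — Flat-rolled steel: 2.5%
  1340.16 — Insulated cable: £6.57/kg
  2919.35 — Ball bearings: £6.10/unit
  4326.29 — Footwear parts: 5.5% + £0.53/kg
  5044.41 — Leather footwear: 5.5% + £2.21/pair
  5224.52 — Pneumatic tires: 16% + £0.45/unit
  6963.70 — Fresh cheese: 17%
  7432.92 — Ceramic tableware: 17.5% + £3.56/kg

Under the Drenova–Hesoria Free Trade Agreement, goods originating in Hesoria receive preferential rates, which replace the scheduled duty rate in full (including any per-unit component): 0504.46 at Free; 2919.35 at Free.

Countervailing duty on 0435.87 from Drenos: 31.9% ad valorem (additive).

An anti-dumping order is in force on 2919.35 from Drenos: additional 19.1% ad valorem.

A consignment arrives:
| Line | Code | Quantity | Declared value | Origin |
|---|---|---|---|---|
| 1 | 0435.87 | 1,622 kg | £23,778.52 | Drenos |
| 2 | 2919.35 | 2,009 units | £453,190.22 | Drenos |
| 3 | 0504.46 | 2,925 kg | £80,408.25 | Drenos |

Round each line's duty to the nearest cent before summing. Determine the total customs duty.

£120,234.17

Line 1 (0435.87, Drenos, 1,622 kg, £23,778.52):
Base rate for 0435.87 is £7.29/kg.
Additional duty on 0435.87 from Drenos: +31.9% ad valorem. Applied ad valorem rate = 31.9%.
Duty = £23,778.52 × 31.9% + 1,622 × £7.29 = £19,409.73.
Line 2 (2919.35, Drenos, 2,009 units, £453,190.22):
Base rate for 2919.35 is £6.10/unit.
2919.35 has an FTA preferential rate, but origin Drenos is not Hesoria; base rate stands.
Additional duty on 2919.35 from Drenos: +19.1% ad valorem. Applied ad valorem rate = 19.1%.
Duty = £453,190.22 × 19.1% + 2,009 × £6.10 = £98,814.23.
Line 3 (0504.46, Drenos, 2,925 kg, £80,408.25):
Base rate for 0504.46 is 2.5%.
0504.46 has an FTA preferential rate, but origin Drenos is not Hesoria; base rate stands.
Duty = £80,408.25 × 2.5% = £2,010.21.
Total = £19,409.73 + £98,814.23 + £2,010.21 = £120,234.17.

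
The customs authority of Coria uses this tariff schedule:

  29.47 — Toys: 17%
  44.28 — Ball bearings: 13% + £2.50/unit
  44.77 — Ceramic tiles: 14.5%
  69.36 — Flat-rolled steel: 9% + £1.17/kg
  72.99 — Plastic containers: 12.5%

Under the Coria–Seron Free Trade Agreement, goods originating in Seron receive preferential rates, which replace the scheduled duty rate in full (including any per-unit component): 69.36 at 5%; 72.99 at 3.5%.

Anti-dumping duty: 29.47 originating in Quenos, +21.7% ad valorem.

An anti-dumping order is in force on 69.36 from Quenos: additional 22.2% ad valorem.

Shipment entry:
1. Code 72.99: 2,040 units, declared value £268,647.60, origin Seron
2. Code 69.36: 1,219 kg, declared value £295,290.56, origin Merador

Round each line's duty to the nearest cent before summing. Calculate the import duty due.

Line 1 (72.99, Seron, 2,040 units, £268,647.60):
Base rate for 72.99 is 12.5%.
Origin Seron qualifies under the Coria–Seron agreement and 72.99 is covered: preferential rate 3.5% applies instead.
Duty = £268,647.60 × 3.5% = £9,402.67.
Line 2 (69.36, Merador, 1,219 kg, £295,290.56):
Base rate for 69.36 is 9% + £1.17/kg.
69.36 has an FTA preferential rate, but origin Merador is not Seron; base rate stands.
The additional-duty order on 69.36 targets Quenos, not Merador; it does not apply.
Duty = £295,290.56 × 9% + 1,219 × £1.17 = £28,002.38.
Total = £9,402.67 + £28,002.38 = £37,405.05.

£37,405.05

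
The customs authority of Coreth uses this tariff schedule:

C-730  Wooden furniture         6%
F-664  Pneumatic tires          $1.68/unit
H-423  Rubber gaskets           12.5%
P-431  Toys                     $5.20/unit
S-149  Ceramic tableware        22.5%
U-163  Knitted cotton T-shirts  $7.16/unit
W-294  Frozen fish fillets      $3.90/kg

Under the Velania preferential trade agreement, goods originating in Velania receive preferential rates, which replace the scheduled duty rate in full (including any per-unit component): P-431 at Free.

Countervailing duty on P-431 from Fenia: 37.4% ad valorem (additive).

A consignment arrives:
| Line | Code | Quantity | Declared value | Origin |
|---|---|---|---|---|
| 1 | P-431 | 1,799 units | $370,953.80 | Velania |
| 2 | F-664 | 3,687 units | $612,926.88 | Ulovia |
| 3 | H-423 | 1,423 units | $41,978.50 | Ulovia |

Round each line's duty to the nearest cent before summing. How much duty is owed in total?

Line 1 (P-431, Velania, 1,799 units, $370,953.80):
Base rate for P-431 is $5.20/unit.
Origin Velania qualifies under the Coreth–Velania agreement and P-431 is covered: preferential rate Free applies instead.
The additional-duty order on P-431 targets Fenia, not Velania; it does not apply.
Duty = $370,953.80 × 0% = $0.00.
Line 2 (F-664, Ulovia, 3,687 units, $612,926.88):
Base rate for F-664 is $1.68/unit.
Duty = 3,687 × $1.68 = $6,194.16.
Line 3 (H-423, Ulovia, 1,423 units, $41,978.50):
Base rate for H-423 is 12.5%.
Duty = $41,978.50 × 12.5% = $5,247.31.
Total = $0.00 + $6,194.16 + $5,247.31 = $11,441.47.

$11,441.47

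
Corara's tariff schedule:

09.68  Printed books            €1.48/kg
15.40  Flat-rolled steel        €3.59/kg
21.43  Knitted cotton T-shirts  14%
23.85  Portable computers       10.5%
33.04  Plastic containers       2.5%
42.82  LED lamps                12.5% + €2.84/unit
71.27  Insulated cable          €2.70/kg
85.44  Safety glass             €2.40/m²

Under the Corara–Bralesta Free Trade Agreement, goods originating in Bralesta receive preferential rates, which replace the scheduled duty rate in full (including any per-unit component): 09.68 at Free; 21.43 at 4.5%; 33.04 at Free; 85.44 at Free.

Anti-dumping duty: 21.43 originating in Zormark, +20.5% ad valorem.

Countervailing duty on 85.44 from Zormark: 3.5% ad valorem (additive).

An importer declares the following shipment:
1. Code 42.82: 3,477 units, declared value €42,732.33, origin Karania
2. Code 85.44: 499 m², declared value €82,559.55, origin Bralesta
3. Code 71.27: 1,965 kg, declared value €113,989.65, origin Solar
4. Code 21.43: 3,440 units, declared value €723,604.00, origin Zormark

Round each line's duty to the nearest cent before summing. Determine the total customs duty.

€270,165.10

Line 1 (42.82, Karania, 3,477 units, €42,732.33):
Base rate for 42.82 is 12.5% + €2.84/unit.
Duty = €42,732.33 × 12.5% + 3,477 × €2.84 = €15,216.22.
Line 2 (85.44, Bralesta, 499 m², €82,559.55):
Base rate for 85.44 is €2.40/m².
Origin Bralesta qualifies under the Corara–Bralesta agreement and 85.44 is covered: preferential rate Free applies instead.
The additional-duty order on 85.44 targets Zormark, not Bralesta; it does not apply.
Duty = €82,559.55 × 0% = €0.00.
Line 3 (71.27, Solar, 1,965 kg, €113,989.65):
Base rate for 71.27 is €2.70/kg.
Duty = 1,965 × €2.70 = €5,305.50.
Line 4 (21.43, Zormark, 3,440 units, €723,604.00):
Base rate for 21.43 is 14%.
21.43 has an FTA preferential rate, but origin Zormark is not Bralesta; base rate stands.
Additional duty on 21.43 from Zormark: +20.5%. Applied ad valorem rate: 14% + 20.5% = 34.5%.
Duty = €723,604.00 × 34.5% = €249,643.38.
Total = €15,216.22 + €0.00 + €5,305.50 + €249,643.38 = €270,165.10.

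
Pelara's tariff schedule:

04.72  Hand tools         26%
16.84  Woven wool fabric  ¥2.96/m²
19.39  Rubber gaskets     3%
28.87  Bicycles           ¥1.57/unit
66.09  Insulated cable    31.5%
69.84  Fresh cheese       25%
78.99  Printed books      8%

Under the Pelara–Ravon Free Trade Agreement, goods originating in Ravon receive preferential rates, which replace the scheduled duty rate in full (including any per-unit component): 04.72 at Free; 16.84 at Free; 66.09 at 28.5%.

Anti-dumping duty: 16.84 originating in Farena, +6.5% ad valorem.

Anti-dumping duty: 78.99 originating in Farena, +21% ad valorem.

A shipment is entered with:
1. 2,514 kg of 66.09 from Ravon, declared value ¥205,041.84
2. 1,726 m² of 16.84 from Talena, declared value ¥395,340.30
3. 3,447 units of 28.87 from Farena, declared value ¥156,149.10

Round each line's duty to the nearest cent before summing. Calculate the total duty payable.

¥68,957.67

Line 1 (66.09, Ravon, 2,514 kg, ¥205,041.84):
Base rate for 66.09 is 31.5%.
Origin Ravon qualifies under the Pelara–Ravon agreement and 66.09 is covered: preferential rate 28.5% applies instead.
Duty = ¥205,041.84 × 28.5% = ¥58,436.92.
Line 2 (16.84, Talena, 1,726 m², ¥395,340.30):
Base rate for 16.84 is ¥2.96/m².
16.84 has an FTA preferential rate, but origin Talena is not Ravon; base rate stands.
The additional-duty order on 16.84 targets Farena, not Talena; it does not apply.
Duty = 1,726 × ¥2.96 = ¥5,108.96.
Line 3 (28.87, Farena, 3,447 units, ¥156,149.10):
Base rate for 28.87 is ¥1.57/unit.
Duty = 3,447 × ¥1.57 = ¥5,411.79.
Total = ¥58,436.92 + ¥5,108.96 + ¥5,411.79 = ¥68,957.67.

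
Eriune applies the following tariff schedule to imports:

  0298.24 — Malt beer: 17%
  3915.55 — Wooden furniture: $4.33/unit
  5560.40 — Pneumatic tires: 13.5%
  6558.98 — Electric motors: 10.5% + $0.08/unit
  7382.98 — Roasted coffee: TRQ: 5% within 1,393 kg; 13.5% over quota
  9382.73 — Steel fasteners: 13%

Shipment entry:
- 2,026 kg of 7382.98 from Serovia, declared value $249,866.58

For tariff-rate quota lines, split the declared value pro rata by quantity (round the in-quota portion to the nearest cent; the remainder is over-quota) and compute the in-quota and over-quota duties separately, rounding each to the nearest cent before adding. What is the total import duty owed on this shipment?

$19,129.10

Line 1 (7382.98, Serovia, 2,026 kg, $249,866.58):
Code 7382.98 is under a tariff-rate quota (threshold 1,393 kg). In-quota: 1,393 kg at 5%; over-quota: 633 kg at 13.5%.
Pro-rata value split: in-quota = $249,866.58 × 1,393/2,026 = $171,798.69; over-quota = $249,866.58 − $171,798.69 = $78,067.89.
In-quota duty = $171,798.69 × 5% = $8,589.93. Over-quota duty = $78,067.89 × 13.5% = $10,539.17.
Line duty = $8,589.93 + $10,539.17 = $19,129.10.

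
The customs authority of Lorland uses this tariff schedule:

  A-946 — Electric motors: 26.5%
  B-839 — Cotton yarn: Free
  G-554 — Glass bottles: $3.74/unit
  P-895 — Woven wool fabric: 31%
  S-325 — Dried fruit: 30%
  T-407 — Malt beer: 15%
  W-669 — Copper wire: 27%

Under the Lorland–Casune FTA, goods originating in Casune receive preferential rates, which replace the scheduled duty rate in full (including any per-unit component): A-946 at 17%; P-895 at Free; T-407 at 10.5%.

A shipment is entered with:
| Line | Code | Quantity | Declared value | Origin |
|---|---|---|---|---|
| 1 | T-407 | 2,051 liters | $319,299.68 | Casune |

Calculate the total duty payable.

$33,526.47

Line 1 (T-407, Casune, 2,051 liters, $319,299.68):
Base rate for T-407 is 15%.
Origin Casune qualifies under the Lorland–Casune agreement and T-407 is covered: preferential rate 10.5% applies instead.
Duty = $319,299.68 × 10.5% = $33,526.47.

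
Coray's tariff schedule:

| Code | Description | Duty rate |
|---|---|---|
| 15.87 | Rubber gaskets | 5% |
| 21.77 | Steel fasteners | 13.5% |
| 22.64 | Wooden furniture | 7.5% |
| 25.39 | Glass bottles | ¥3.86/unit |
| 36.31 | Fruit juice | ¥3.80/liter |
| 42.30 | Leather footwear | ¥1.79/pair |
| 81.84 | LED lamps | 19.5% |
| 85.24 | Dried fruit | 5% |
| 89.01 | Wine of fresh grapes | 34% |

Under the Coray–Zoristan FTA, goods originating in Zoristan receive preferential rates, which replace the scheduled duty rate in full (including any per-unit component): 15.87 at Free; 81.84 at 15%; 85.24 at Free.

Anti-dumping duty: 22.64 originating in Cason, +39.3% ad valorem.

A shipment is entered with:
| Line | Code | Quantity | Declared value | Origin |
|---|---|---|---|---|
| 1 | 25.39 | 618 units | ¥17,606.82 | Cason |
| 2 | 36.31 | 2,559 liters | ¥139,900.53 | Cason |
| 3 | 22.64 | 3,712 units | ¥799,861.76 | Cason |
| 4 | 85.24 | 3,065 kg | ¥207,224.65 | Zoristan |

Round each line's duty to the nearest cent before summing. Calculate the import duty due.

Line 1 (25.39, Cason, 618 units, ¥17,606.82):
Base rate for 25.39 is ¥3.86/unit.
Duty = 618 × ¥3.86 = ¥2,385.48.
Line 2 (36.31, Cason, 2,559 liters, ¥139,900.53):
Base rate for 36.31 is ¥3.80/liter.
Duty = 2,559 × ¥3.80 = ¥9,724.20.
Line 3 (22.64, Cason, 3,712 units, ¥799,861.76):
Base rate for 22.64 is 7.5%.
Additional duty on 22.64 from Cason: +39.3%. Applied ad valorem rate: 7.5% + 39.3% = 46.8%.
Duty = ¥799,861.76 × 46.8% = ¥374,335.30.
Line 4 (85.24, Zoristan, 3,065 kg, ¥207,224.65):
Base rate for 85.24 is 5%.
Origin Zoristan qualifies under the Coray–Zoristan agreement and 85.24 is covered: preferential rate Free applies instead.
Duty = ¥207,224.65 × 0% = ¥0.00.
Total = ¥2,385.48 + ¥9,724.20 + ¥374,335.30 + ¥0.00 = ¥386,444.98.

¥386,444.98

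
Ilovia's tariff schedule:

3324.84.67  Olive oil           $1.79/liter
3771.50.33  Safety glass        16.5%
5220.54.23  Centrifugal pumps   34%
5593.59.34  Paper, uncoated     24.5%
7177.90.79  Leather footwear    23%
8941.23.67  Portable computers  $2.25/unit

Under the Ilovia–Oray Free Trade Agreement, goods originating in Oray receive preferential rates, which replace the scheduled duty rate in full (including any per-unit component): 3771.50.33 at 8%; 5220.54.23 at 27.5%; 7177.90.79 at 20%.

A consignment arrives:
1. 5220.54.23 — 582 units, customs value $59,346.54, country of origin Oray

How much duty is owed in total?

Line 1 (5220.54.23, Oray, 582 units, $59,346.54):
Base rate for 5220.54.23 is 34%.
Origin Oray qualifies under the Ilovia–Oray agreement and 5220.54.23 is covered: preferential rate 27.5% applies instead.
Duty = $59,346.54 × 27.5% = $16,320.30.

$16,320.30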